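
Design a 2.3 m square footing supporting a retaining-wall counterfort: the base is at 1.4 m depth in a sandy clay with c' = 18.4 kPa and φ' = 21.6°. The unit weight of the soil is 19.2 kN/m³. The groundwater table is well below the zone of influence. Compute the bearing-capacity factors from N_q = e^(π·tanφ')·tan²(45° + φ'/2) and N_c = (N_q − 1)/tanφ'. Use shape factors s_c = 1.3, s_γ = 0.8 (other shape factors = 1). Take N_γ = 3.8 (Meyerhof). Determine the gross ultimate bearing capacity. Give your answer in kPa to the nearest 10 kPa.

q_ult ≈ 660 kPa

tan21.6° = 0.3959, so N_q = e^(π×0.3959)·tan²(55.8°) = 3.469 × 2.165 = 7.51.
N_c = (7.51 − 1)/tan21.6° = 16.44.
Effective surcharge at the founding depth q = γ·D_f = 19.2 × 1.4 = 26.88 kPa.
q_ult = c·N_c·s_c + q·N_q + 0.5·γ·B·N_γ·s_γ
     = 18.4 × 16.445 × 1.3 + 26.88 × 7.5108 + 0.5 × 19.2 × 2.3 × 3.8 × 0.8
     = 393.35 + 201.89 + 67.123 = 662.37 kPa.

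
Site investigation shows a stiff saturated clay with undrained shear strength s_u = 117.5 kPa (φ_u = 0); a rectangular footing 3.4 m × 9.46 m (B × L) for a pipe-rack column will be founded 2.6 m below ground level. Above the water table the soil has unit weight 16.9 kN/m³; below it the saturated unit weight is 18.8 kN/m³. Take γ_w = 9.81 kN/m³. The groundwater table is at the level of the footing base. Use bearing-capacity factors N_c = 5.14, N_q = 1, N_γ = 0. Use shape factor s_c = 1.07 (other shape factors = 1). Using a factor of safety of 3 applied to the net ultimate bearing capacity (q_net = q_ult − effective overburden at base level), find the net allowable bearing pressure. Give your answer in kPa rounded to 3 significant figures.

q_all(net) ≈ 215 kPa

Overburden at base level: q = 16.9 × 2.6 = 43.94 kPa.
Cohesion term c·N_c·s_c = 117.5 × 5.14 × 1.07 = 646.23 kPa; surcharge term q·N_q = 43.94 × 1 = 43.94 kPa.
q_ult = 646.23 + 43.94 = 690.17 kPa.
Net ultimate: q_net = 690.17 − 43.94 = 646.23 kPa.
q_all(net) = 646.23 / 3 = 215.41 kPa.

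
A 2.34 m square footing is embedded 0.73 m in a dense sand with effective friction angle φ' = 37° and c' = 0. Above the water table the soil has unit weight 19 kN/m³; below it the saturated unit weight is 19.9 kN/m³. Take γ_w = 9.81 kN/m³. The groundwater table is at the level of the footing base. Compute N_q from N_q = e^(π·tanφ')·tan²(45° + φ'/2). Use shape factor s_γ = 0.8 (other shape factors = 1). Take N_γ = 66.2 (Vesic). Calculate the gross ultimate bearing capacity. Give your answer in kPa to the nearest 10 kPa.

q_ult ≈ 1220 kPa

tan37° = 0.7536, so N_q = e^(π×0.7536)·tan²(63.5°) = 10.669 × 4.023 = 42.92.
q = γ·D_f = 19 × 0.73 = 13.87 kPa.
For the ½γBN_γ term take γ' = 19.9 − 9.81 = 10.09 kN/m³ (soil below base is submerged).
q·N_q = 13.87 × 42.92 = 595.3 kPa
0.5·γ·B·N_γ·s_γ = 0.5 × 10.09 × 2.34 × 66.2 × 0.8 = 625.21 kPa
q_ult = 595.3 + 625.21 = 1220.5 kPa.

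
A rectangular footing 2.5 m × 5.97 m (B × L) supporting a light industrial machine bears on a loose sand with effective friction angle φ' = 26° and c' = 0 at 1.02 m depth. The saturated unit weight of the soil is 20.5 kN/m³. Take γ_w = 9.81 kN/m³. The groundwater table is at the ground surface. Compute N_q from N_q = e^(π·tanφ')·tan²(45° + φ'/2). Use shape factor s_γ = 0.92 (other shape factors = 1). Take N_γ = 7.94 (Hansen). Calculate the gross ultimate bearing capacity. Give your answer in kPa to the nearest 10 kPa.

q_ult ≈ 230 kPa

tan26° = 0.4877, so N_q = e^(π×0.4877)·tan²(58°) = 4.629 × 2.561 = 11.85.
With the water table at the surface the whole profile is submerged: γ' = 20.5 − 9.81 = 10.69 kN/m³, so q = γ'·D_f = 10.904 kPa; the same γ' applies in the ½γBN_γ term.
q_ult = q·N_q + 0.5·γ·B·N_γ·s_γ
     = 10.904 × 11.854 + 0.5 × 10.69 × 2.5 × 7.94 × 0.92
     = 129.26 + 97.61 = 226.87 kPa.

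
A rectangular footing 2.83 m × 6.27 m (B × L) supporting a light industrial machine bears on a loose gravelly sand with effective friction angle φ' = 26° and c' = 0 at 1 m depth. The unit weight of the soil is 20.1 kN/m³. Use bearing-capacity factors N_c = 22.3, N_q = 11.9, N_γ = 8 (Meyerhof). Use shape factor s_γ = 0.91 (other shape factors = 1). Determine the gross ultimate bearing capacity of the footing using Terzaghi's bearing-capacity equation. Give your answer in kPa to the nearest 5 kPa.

q_ult ≈ 445 kPa

Effective surcharge at the founding depth q = γ·D_f = 20.1 × 1 = 20.1 kPa.
q_ult = q·N_q + 0.5·γ·B·N_γ·s_γ
     = 20.1 × 11.9 + 0.5 × 20.1 × 2.83 × 8 × 0.91
     = 239.19 + 207.05 = 446.24 kPa.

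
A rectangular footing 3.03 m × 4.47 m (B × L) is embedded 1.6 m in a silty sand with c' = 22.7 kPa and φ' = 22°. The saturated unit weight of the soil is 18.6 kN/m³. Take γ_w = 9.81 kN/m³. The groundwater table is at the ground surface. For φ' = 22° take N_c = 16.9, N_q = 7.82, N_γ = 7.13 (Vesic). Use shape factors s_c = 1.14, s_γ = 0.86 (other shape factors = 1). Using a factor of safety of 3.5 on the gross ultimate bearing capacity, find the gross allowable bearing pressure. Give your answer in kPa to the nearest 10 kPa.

q_all ≈ 180 kPa

γ' = 18.6 − 9.81 = 8.79 kN/m³ (submerged throughout). q = 8.79 × 1.6 = 14.064 kPa; the same γ' applies in the ½γBN_γ term.
c·N_c·s_c = 22.7 × 16.9 × 1.14 = 437.34 kPa
q·N_q = 14.064 × 7.82 = 109.98 kPa
0.5·γ·B·N_γ·s_γ = 0.5 × 8.79 × 3.03 × 7.13 × 0.86 = 81.656 kPa
q_ult = 437.34 + 109.98 + 81.656 = 628.97 kPa.
q_all = 628.97 / 3.5 = 179.71 kPa.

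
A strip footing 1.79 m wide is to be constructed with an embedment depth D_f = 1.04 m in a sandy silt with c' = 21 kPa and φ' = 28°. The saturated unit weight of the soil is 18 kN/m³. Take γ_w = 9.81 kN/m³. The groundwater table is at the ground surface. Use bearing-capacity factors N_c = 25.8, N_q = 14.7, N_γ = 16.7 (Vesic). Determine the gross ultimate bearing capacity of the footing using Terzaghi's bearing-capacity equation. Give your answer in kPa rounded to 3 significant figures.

Water table at ground surface, so effective unit weight γ' = 18 − 9.81 = 8.19 kN/m³ is used throughout; overburden q = 8.19 × 1.04 = 8.5176 kPa; the same γ' applies in the ½γBN_γ term.
Cohesion term c·N_c = 21 × 25.8 = 541.8 kPa; surcharge term q·N_q = 8.5176 × 14.7 = 125.21 kPa; self-weight term 0.5·γ·B·N_γ = 0.5 × 8.19 × 1.79 × 16.7 = 122.41 kPa.
q_ult = 541.8 + 125.21 + 122.41 = 789.42 kPa.

q_ult ≈ 789 kPa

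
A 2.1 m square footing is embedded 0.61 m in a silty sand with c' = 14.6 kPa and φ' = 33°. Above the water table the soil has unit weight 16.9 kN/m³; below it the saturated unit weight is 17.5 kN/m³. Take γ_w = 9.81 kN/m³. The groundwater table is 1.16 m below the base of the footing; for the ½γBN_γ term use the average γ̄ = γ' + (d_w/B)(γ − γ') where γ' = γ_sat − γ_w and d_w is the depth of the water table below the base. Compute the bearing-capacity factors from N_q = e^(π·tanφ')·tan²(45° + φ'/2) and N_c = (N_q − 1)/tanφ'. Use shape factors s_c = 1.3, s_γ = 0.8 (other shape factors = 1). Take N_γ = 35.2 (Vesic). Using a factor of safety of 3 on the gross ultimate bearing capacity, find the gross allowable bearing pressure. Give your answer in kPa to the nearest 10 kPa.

q_all ≈ 460 kPa

N_q = e^(π·tan33°)·tan²(61.5°) = 26.09; N_c = (N_q − 1)/tanφ' = 38.64.
Overburden at base level: q = 16.9 × 0.61 = 10.309 kPa.
The water table is 1.16 m below the base (< B = 2.1 m), so the ½γBN_γ term uses γ̄ = γ' + (d_w/B)(γ − γ') = 7.69 + (1.16/2.1)(16.9 − 7.69) = 12.777 kN/m³.
Cohesion term c·N_c·s_c = 14.6 × 38.638 × 1.3 = 733.36 kPa; surcharge term q·N_q = 10.309 × 26.092 = 268.98 kPa; self-weight term 0.5·γ·B·N_γ·s_γ = 0.5 × 12.777 × 2.1 × 35.2 × 0.8 = 377.8 kPa.
q_ult = 733.36 + 268.98 + 377.8 = 1380.1 kPa.
q_all = 1380.1 / 3 = 460.05 kPa.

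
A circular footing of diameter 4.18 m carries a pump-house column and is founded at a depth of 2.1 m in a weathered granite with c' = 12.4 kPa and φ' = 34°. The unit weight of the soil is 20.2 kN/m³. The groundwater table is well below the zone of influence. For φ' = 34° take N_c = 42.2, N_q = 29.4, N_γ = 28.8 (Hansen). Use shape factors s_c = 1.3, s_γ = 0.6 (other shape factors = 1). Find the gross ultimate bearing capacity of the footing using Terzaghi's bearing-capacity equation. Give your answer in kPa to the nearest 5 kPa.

q_ult ≈ 2655 kPa

Effective surcharge at the founding depth q = γ·D_f = 20.2 × 2.1 = 42.42 kPa.
q_ult = c·N_c·s_c + q·N_q + 0.5·γ·B·N_γ·s_γ
     = 12.4 × 42.2 × 1.3 + 42.42 × 29.4 + 0.5 × 20.2 × 4.18 × 28.8 × 0.6
     = 680.26 + 1247.1 + 729.53 = 2656.9 kPa.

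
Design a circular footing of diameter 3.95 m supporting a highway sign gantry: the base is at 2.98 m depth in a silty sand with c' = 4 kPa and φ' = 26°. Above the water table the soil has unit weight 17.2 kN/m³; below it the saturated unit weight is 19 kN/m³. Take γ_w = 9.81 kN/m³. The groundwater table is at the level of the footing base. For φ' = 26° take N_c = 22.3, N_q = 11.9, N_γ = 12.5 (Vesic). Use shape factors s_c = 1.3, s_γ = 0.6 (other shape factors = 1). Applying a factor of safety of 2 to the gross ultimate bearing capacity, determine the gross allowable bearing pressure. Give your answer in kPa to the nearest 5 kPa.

q_all ≈ 430 kPa

Overburden at base level: q = 17.2 × 2.98 = 51.256 kPa.
Below the base the soil is submerged, so the ½γBN_γ term uses γ' = 19 − 9.81 = 9.19 kN/m³.
Cohesion term c·N_c·s_c = 4 × 22.3 × 1.3 = 115.96 kPa; surcharge term q·N_q = 51.256 × 11.9 = 609.95 kPa; self-weight term 0.5·γ·B·N_γ·s_γ = 0.5 × 9.19 × 3.95 × 12.5 × 0.6 = 136.13 kPa.
q_ult = 115.96 + 609.95 + 136.13 = 862.03 kPa.
q_all = q_ult / FS = 862.03 / 2 = 431.02 kPa.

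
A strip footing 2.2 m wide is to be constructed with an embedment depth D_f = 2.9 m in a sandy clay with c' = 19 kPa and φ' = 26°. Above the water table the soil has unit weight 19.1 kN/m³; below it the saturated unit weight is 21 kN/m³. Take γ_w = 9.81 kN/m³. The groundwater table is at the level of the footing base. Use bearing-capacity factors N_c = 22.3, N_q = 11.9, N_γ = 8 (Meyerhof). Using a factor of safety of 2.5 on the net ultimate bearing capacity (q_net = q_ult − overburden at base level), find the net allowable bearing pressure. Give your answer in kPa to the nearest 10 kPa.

q_all(net) ≈ 450 kPa

Overburden at base level: q = 19.1 × 2.9 = 55.39 kPa.
Below the base the soil is submerged, so the ½γBN_γ term uses γ' = 21 − 9.81 = 11.19 kN/m³.
Cohesion term c·N_c = 19 × 22.3 = 423.7 kPa; surcharge term q·N_q = 55.39 × 11.9 = 659.14 kPa; self-weight term 0.5·γ·B·N_γ = 0.5 × 11.19 × 2.2 × 8 = 98.472 kPa.
q_ult = 423.7 + 659.14 + 98.472 = 1181.3 kPa.
q_net = 1181.3 − 55.39 = 1125.9 kPa.
q_all(net) = 1125.9 / 2.5 = 450.37 kPa.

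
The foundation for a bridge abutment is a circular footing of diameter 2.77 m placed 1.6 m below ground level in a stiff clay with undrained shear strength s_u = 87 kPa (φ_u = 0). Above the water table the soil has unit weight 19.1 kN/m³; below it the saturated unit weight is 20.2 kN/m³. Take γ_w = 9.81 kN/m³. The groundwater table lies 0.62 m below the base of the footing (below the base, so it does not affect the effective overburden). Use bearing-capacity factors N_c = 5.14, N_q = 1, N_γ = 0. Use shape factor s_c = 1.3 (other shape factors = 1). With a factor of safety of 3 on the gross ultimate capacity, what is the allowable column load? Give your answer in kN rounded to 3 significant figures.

Effective surcharge at the founding depth q = γ·D_f = 19.1 × 1.6 = 30.56 kPa.
q_ult = c·N_c·s_c + q·N_q
     = 87 × 5.14 × 1.3 + 30.56 × 1
     = 581.33 + 30.56 = 611.89 kPa.
Gross allowable pressure q_all = 611.89 / 3 = 203.96 kPa.
Footing area = 6.0263 m², so allowable column load = 203.96 × 6.0263 = 1229.2 kN.

P_all ≈ 1230 kN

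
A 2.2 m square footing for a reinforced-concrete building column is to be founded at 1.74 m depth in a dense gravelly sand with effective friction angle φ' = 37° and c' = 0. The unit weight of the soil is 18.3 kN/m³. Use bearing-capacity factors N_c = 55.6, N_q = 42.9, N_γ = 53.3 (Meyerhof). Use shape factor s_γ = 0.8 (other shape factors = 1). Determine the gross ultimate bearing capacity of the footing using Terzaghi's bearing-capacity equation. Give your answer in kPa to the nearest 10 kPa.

q = γ·D_f = 18.3 × 1.74 = 31.842 kPa.
q·N_q = 31.842 × 42.9 = 1366 kPa
0.5·γ·B·N_γ·s_γ = 0.5 × 18.3 × 2.2 × 53.3 × 0.8 = 858.34 kPa
q_ult = 1366 + 858.34 = 2224.4 kPa.

q_ult ≈ 2220 kPa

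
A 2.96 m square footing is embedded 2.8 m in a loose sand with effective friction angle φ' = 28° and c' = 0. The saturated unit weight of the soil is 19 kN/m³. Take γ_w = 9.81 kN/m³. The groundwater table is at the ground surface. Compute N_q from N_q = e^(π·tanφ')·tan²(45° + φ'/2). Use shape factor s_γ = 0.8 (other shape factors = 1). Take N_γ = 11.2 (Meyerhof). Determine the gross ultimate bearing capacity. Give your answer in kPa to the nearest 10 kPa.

q_ult ≈ 500 kPa

tan28° = 0.5317, so N_q = e^(π×0.5317)·tan²(59°) = 5.314 × 2.77 = 14.72.
With the water table at the surface the whole profile is submerged: γ' = 19 − 9.81 = 9.19 kN/m³, so q = γ'·D_f = 25.732 kPa; the same γ' applies in the ½γBN_γ term.
q_ult = q·N_q + 0.5·γ·B·N_γ·s_γ
     = 25.732 × 14.72 + 0.5 × 9.19 × 2.96 × 11.2 × 0.8
     = 378.77 + 121.87 = 500.64 kPa.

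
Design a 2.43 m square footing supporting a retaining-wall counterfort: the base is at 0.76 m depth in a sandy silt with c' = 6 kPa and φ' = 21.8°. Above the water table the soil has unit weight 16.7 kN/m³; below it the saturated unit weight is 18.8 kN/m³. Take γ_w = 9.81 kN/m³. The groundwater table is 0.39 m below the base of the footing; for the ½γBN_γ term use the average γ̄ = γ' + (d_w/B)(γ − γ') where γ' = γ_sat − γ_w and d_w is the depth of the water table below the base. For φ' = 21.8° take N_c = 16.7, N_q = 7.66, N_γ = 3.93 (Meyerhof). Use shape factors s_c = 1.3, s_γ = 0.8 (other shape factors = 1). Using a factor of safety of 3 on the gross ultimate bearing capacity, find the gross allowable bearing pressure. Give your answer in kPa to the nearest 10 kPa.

Overburden at base level: q = 16.7 × 0.76 = 12.692 kPa.
The water table is 0.39 m below the base (< B = 2.43 m), so the ½γBN_γ term uses γ̄ = γ' + (d_w/B)(γ − γ') = 8.99 + (0.39/2.43)(16.7 − 8.99) = 10.227 kN/m³.
Cohesion term c·N_c·s_c = 6 × 16.7 × 1.3 = 130.26 kPa; surcharge term q·N_q = 12.692 × 7.66 = 97.221 kPa; self-weight term 0.5·γ·B·N_γ·s_γ = 0.5 × 10.227 × 2.43 × 3.93 × 0.8 = 39.068 kPa.
q_ult = 130.26 + 97.221 + 39.068 = 266.55 kPa.
q_all = 266.55 / 3 = 88.85 kPa.

q_all ≈ 90 kPa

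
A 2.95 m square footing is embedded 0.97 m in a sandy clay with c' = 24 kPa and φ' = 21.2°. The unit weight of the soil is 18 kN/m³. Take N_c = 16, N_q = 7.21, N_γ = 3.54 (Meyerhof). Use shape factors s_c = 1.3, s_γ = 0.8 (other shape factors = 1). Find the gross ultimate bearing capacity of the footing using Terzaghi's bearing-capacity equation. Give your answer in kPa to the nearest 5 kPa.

Overburden at base level: q = 18 × 0.97 = 17.46 kPa.
Cohesion term c·N_c·s_c = 24 × 16 × 1.3 = 499.2 kPa; surcharge term q·N_q = 17.46 × 7.21 = 125.89 kPa; self-weight term 0.5·γ·B·N_γ·s_γ = 0.5 × 18 × 2.95 × 3.54 × 0.8 = 75.19 kPa.
q_ult = 499.2 + 125.89 + 75.19 = 700.28 kPa.

q_ult ≈ 700 kPa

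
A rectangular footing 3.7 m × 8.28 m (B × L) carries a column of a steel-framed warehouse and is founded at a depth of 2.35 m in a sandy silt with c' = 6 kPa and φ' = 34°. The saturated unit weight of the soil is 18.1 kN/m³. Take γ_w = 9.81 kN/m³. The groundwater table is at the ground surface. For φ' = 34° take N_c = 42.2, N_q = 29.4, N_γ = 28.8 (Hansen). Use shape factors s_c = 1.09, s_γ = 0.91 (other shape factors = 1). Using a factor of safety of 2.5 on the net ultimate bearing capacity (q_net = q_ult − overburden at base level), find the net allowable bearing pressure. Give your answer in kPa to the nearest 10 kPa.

q_all(net) ≈ 490 kPa

Water table at ground surface, so effective unit weight γ' = 18.1 − 9.81 = 8.29 kN/m³ is used throughout; overburden q = 8.29 × 2.35 = 19.482 kPa; the same γ' applies in the ½γBN_γ term.
Cohesion term c·N_c·s_c = 6 × 42.2 × 1.09 = 275.99 kPa; surcharge term q·N_q = 19.482 × 29.4 = 572.76 kPa; self-weight term 0.5·γ·B·N_γ·s_γ = 0.5 × 8.29 × 3.7 × 28.8 × 0.91 = 401.94 kPa.
q_ult = 275.99 + 572.76 + 401.94 = 1250.7 kPa.
q_net = 1250.7 − 19.482 = 1231.2 kPa.
q_all(net) = 1231.2 / 2.5 = 492.48 kPa.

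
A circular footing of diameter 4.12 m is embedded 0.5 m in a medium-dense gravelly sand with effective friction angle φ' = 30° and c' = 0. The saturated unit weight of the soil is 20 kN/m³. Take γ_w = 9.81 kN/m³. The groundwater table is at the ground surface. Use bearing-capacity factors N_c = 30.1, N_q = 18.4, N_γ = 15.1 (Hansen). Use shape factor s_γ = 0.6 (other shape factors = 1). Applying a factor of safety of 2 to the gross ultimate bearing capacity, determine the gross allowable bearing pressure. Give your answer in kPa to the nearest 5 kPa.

Water table at ground surface, so effective unit weight γ' = 20 − 9.81 = 10.19 kN/m³ is used throughout; overburden q = 10.19 × 0.5 = 5.095 kPa; the same γ' applies in the ½γBN_γ term.
Surcharge term q·N_q = 5.095 × 18.4 = 93.748 kPa; self-weight term 0.5·γ·B·N_γ·s_γ = 0.5 × 10.19 × 4.12 × 15.1 × 0.6 = 190.18 kPa.
q_ult = 93.748 + 190.18 = 283.93 kPa.
q_all = q_ult / FS = 283.93 / 2 = 141.97 kPa.

q_all ≈ 140 kPa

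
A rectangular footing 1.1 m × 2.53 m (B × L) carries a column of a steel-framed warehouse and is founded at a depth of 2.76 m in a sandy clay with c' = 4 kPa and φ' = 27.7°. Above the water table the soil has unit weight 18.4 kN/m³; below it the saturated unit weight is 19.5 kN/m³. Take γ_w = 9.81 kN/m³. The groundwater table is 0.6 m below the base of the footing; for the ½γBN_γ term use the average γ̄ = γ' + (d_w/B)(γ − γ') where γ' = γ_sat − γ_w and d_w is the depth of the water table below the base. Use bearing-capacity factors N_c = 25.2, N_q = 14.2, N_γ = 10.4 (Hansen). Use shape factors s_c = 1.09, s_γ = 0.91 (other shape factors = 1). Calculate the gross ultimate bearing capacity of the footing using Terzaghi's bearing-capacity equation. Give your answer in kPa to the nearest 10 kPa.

Effective surcharge at the founding depth q = γ·D_f = 18.4 × 2.76 = 50.784 kPa.
With d_w = 0.6 m < B, γ̄ = 9.69 + (0.6/1.1) × (18.4 − 9.69) = 14.441 kN/m³.
q_ult = c·N_c·s_c + q·N_q + 0.5·γ·B·N_γ·s_γ
     = 4 × 25.2 × 1.09 + 50.784 × 14.2 + 0.5 × 14.441 × 1.1 × 10.4 × 0.91
     = 109.87 + 721.13 + 75.168 = 906.17 kPa.

q_ult ≈ 910 kPa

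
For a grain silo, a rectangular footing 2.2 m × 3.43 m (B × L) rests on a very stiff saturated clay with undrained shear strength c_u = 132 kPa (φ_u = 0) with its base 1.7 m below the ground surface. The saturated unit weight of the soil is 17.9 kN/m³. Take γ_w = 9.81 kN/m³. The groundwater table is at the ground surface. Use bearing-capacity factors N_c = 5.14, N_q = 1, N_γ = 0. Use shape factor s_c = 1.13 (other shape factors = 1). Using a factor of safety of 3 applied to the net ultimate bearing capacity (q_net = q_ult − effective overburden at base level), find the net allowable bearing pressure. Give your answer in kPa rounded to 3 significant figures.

γ' = 17.9 − 9.81 = 8.09 kN/m³ (submerged throughout). q = 8.09 × 1.7 = 13.753 kPa.
c·N_c·s_c = 132 × 5.14 × 1.13 = 766.68 kPa
q·N_q = 13.753 × 1 = 13.753 kPa
q_ult = 766.68 + 13.753 = 780.44 kPa.
Net ultimate: q_net = 780.44 − 13.753 = 766.68 kPa.
q_all(net) = 766.68 / 3 = 255.56 kPa.

q_all(net) ≈ 256 kPa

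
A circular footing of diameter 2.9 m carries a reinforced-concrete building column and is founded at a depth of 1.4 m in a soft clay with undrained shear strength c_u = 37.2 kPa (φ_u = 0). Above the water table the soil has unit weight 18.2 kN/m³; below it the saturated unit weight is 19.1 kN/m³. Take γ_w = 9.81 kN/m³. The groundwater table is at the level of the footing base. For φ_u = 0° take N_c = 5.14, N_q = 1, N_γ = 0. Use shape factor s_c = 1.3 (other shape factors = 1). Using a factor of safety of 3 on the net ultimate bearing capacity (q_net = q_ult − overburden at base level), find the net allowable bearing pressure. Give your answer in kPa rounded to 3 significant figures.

q_all(net) ≈ 82.9 kPa

q = γ·D_f = 18.2 × 1.4 = 25.48 kPa.
c·N_c·s_c = 37.2 × 5.14 × 1.3 = 248.57 kPa
q·N_q = 25.48 × 1 = 25.48 kPa
q_ult = 248.57 + 25.48 = 274.05 kPa.
q_net = 274.05 − 25.48 = 248.57 kPa.
q_all(net) = 248.57 / 3 = 82.857 kPa.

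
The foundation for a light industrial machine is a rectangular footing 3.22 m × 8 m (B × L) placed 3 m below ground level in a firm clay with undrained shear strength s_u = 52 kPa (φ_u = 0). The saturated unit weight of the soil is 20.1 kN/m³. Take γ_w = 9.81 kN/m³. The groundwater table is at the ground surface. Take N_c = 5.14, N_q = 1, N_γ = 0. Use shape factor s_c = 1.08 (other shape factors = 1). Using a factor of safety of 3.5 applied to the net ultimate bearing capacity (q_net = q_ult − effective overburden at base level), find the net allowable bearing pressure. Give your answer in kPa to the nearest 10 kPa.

γ' = 20.1 − 9.81 = 10.29 kN/m³ (submerged throughout). q = 10.29 × 3 = 30.87 kPa.
c·N_c·s_c = 52 × 5.14 × 1.08 = 288.66 kPa
q·N_q = 30.87 × 1 = 30.87 kPa
q_ult = 288.66 + 30.87 = 319.53 kPa.
Net ultimate: q_net = 319.53 − 30.87 = 288.66 kPa.
q_all(net) = 288.66 / 3.5 = 82.475 kPa.

q_all(net) ≈ 80 kPa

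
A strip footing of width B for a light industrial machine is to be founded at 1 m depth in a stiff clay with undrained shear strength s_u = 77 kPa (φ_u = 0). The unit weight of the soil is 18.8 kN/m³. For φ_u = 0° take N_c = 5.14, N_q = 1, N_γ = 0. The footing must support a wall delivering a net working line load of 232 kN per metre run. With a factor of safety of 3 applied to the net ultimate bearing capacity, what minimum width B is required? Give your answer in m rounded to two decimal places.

Effective surcharge at the founding depth q = γ·D_f = 18.8 × 1 = 18.8 kPa.
q_ult = c·N_c + q·N_q
     = 77 × 5.14 + 18.8 × 1
     = 395.78 + 18.8 = 414.58 kPa.
For φ = 0 the ½γBN_γ term vanishes, so q_ult is independent of B. q_net = 414.58 − 18.8 = 395.78 kPa; q_all(net) = 395.78/3 = 131.93 kPa.
Required width B = w / q_all(net) = 232 / 131.93 = 1.759 m.

B = 1.76 m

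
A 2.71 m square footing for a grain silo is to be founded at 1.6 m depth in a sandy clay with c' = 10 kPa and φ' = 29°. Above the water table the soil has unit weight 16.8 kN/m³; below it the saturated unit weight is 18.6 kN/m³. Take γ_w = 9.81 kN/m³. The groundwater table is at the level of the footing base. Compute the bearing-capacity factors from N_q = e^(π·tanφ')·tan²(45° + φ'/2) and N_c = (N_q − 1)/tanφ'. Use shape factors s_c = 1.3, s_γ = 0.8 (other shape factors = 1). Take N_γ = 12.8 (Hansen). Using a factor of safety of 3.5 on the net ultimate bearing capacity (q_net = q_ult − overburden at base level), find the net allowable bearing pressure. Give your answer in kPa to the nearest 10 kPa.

N_q = e^(π·tan29°)·tan²(59.5°) = 16.44; N_c = (N_q − 1)/tanφ' = 27.86.
q = γ·D_f = 16.8 × 1.6 = 26.88 kPa.
For the ½γBN_γ term take γ' = 18.6 − 9.81 = 8.79 kN/m³ (soil below base is submerged).
c·N_c·s_c = 10 × 27.86 × 1.3 = 362.19 kPa
q·N_q = 26.88 × 16.443 = 442 kPa
0.5·γ·B·N_γ·s_γ = 0.5 × 8.79 × 2.71 × 12.8 × 0.8 = 121.96 kPa
q_ult = 362.19 + 442 + 121.96 = 926.15 kPa.
q_net = 926.15 − 26.88 = 899.27 kPa.
q_all(net) = 899.27 / 3.5 = 256.93 kPa.

q_all(net) ≈ 260 kPa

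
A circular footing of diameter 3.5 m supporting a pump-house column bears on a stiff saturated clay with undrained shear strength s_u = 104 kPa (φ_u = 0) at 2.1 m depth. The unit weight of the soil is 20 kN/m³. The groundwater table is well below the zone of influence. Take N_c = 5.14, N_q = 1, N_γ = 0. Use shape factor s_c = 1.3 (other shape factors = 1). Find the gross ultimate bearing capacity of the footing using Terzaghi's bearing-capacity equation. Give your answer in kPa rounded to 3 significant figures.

q_ult ≈ 737 kPa

Effective surcharge at the founding depth q = γ·D_f = 20 × 2.1 = 42 kPa.
q_ult = c·N_c·s_c + q·N_q
     = 104 × 5.14 × 1.3 + 42 × 1
     = 694.93 + 42 = 736.93 kPa.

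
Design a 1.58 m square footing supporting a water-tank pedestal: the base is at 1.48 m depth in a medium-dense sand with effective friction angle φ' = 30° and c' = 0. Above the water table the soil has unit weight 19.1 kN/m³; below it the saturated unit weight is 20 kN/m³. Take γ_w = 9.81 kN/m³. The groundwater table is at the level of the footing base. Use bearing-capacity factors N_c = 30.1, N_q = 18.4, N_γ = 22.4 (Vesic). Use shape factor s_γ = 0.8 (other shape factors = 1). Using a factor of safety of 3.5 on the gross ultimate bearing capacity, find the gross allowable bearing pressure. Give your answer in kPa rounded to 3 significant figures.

q_all ≈ 190 kPa

q = γ·D_f = 19.1 × 1.48 = 28.268 kPa.
For the ½γBN_γ term take γ' = 20 − 9.81 = 10.19 kN/m³ (soil below base is submerged).
q·N_q = 28.268 × 18.4 = 520.13 kPa
0.5·γ·B·N_γ·s_γ = 0.5 × 10.19 × 1.58 × 22.4 × 0.8 = 144.26 kPa
q_ult = 520.13 + 144.26 = 664.39 kPa.
q_all = 664.39 / 3.5 = 189.83 kPa.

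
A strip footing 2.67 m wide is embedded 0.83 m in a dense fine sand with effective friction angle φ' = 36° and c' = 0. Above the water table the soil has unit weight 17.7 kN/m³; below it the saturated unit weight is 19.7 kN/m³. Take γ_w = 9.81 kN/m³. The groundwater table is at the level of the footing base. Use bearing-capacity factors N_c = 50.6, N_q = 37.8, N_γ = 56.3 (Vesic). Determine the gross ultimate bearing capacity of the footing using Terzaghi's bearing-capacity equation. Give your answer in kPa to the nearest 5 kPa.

q = γ·D_f = 17.7 × 0.83 = 14.691 kPa.
For the ½γBN_γ term take γ' = 19.7 − 9.81 = 9.89 kN/m³ (soil below base is submerged).
q·N_q = 14.691 × 37.8 = 555.32 kPa
0.5·γ·B·N_γ = 0.5 × 9.89 × 2.67 × 56.3 = 743.34 kPa
q_ult = 555.32 + 743.34 = 1298.7 kPa.

q_ult ≈ 1300 kPa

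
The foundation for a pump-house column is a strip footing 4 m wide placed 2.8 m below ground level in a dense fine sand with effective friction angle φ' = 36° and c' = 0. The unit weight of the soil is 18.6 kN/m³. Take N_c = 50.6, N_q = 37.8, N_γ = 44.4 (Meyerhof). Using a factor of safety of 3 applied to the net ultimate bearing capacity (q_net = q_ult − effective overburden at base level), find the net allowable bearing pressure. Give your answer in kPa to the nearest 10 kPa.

q_all(net) ≈ 1190 kPa

Effective surcharge at the founding depth q = γ·D_f = 18.6 × 2.8 = 52.08 kPa.
q_ult = q·N_q + 0.5·γ·B·N_γ
     = 52.08 × 37.8 + 0.5 × 18.6 × 4 × 44.4
     = 1968.6 + 1651.7 = 3620.3 kPa.
Net ultimate: q_net = 3620.3 − 52.08 = 3568.2 kPa.
q_all(net) = 3568.2 / 3 = 1189.4 kPa.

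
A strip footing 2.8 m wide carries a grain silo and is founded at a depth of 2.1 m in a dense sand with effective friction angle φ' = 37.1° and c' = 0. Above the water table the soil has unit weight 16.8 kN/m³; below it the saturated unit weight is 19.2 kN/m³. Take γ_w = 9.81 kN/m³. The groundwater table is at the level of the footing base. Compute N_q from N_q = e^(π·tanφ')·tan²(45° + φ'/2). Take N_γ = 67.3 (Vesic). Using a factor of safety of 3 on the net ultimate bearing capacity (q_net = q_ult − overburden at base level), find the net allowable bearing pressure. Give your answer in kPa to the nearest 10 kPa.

N_q = e^(π·tan37.1°)·tan²(63.55°) = 43.48.
Overburden at base level: q = 16.8 × 2.1 = 35.28 kPa.
Below the base the soil is submerged, so the ½γBN_γ term uses γ' = 19.2 − 9.81 = 9.39 kN/m³.
Surcharge term q·N_q = 35.28 × 43.481 = 1534 kPa; self-weight term 0.5·γ·B·N_γ = 0.5 × 9.39 × 2.8 × 67.3 = 884.73 kPa.
q_ult = 1534 + 884.73 = 2418.7 kPa.
q_net = 2418.7 − 35.28 = 2383.4 kPa.
q_all(net) = 2383.4 / 3 = 794.48 kPa.

q_all(net) ≈ 790 kPa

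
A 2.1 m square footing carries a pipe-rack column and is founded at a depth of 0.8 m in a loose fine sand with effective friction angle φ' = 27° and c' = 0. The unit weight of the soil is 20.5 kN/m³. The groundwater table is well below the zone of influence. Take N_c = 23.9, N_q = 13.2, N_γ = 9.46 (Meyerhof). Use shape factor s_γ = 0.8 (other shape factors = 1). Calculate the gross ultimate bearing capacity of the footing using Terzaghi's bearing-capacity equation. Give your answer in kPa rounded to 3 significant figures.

Overburden at base level: q = 20.5 × 0.8 = 16.4 kPa.
Surcharge term q·N_q = 16.4 × 13.2 = 216.48 kPa; self-weight term 0.5·γ·B·N_γ·s_γ = 0.5 × 20.5 × 2.1 × 9.46 × 0.8 = 162.9 kPa.
q_ult = 216.48 + 162.9 = 379.38 kPa.

q_ult ≈ 379 kPa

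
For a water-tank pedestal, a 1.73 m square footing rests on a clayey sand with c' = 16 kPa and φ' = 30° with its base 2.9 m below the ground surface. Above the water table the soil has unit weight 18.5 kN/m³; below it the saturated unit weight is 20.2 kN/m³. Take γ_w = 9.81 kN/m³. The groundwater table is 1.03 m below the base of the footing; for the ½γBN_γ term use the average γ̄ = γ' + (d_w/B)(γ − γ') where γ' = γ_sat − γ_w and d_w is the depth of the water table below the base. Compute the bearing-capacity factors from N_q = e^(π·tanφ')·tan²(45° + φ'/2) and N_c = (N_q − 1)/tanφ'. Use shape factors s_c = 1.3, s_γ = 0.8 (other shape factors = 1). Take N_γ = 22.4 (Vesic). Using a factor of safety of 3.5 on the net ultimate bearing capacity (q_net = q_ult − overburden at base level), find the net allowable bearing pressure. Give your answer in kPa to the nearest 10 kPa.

q_all(net) ≈ 510 kPa

N_q = e^(π·tan30°)·tan²(60°) = 18.4; N_c = (N_q − 1)/tanφ' = 30.14.
Overburden at base level: q = 18.5 × 2.9 = 53.65 kPa.
The water table is 1.03 m below the base (< B = 1.73 m), so the ½γBN_γ term uses γ̄ = γ' + (d_w/B)(γ − γ') = 10.39 + (1.03/1.73)(18.5 − 10.39) = 15.218 kN/m³.
Cohesion term c·N_c·s_c = 16 × 30.14 × 1.3 = 626.9 kPa; surcharge term q·N_q = 53.65 × 18.401 = 987.22 kPa; self-weight term 0.5·γ·B·N_γ·s_γ = 0.5 × 15.218 × 1.73 × 22.4 × 0.8 = 235.9 kPa.
q_ult = 626.9 + 987.22 + 235.9 = 1850 kPa.
q_net = 1850 − 53.65 = 1796.4 kPa.
q_all(net) = 1796.4 / 3.5 = 513.25 kPa.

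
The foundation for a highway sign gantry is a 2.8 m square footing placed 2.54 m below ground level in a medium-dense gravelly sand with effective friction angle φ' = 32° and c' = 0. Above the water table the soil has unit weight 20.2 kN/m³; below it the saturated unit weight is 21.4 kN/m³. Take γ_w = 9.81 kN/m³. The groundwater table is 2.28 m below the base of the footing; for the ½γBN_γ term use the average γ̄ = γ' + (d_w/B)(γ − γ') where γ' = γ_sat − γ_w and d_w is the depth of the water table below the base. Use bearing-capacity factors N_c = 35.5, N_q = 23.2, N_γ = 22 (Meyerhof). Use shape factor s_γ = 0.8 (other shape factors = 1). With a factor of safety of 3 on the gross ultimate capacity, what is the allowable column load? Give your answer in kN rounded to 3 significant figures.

P_all ≈ 4310 kN

q = γ·D_f = 20.2 × 2.54 = 51.308 kPa.
γ' = 11.59 kN/m³; averaging over the depth B below the base, γ̄ = γ' + (d_w/B)(γ − γ') = 18.601 kN/m³.
q·N_q = 51.308 × 23.2 = 1190.3 kPa
0.5·γ·B·N_γ·s_γ = 0.5 × 18.601 × 2.8 × 22 × 0.8 = 458.33 kPa
q_ult = 1190.3 + 458.33 = 1648.7 kPa.
Gross allowable pressure q_all = 1648.7 / 3 = 549.56 kPa.
Footing area = 7.84 m², so allowable column load = 549.56 × 7.84 = 4308.5 kN.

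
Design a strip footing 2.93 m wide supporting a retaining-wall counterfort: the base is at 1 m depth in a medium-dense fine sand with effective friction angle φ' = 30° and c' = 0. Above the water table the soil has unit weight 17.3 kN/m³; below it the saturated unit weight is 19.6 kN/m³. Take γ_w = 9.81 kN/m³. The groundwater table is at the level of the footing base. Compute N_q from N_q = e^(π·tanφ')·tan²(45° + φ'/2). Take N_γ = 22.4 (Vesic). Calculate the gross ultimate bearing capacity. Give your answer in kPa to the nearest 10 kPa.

q_ult ≈ 640 kPa

tan30° = 0.5774, so N_q = e^(π×0.5774)·tan²(60°) = 6.134 × 3.0 = 18.4.
Effective surcharge at the founding depth q = γ·D_f = 17.3 × 1 = 17.3 kPa.
The water table coincides with the base, so in the self-weight term γ → γ' = 9.79 kN/m³.
q_ult = q·N_q + 0.5·γ·B·N_γ
     = 17.3 × 18.401 + 0.5 × 9.79 × 2.93 × 22.4
     = 318.34 + 321.27 = 639.61 kPa.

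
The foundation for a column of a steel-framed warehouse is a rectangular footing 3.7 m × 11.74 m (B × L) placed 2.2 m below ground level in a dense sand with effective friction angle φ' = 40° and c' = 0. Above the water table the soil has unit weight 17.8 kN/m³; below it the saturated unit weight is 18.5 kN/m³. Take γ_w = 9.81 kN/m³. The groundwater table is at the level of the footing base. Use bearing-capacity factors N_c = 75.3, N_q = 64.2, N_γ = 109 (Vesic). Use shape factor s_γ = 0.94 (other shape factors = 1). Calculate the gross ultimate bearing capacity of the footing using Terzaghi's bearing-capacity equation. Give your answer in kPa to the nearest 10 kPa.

q = γ·D_f = 17.8 × 2.2 = 39.16 kPa.
For the ½γBN_γ term take γ' = 18.5 − 9.81 = 8.69 kN/m³ (soil below base is submerged).
q·N_q = 39.16 × 64.2 = 2514.1 kPa
0.5·γ·B·N_γ·s_γ = 0.5 × 8.69 × 3.7 × 109 × 0.94 = 1647.2 kPa
q_ult = 2514.1 + 1647.2 = 4161.3 kPa.

q_ult ≈ 4160 kPa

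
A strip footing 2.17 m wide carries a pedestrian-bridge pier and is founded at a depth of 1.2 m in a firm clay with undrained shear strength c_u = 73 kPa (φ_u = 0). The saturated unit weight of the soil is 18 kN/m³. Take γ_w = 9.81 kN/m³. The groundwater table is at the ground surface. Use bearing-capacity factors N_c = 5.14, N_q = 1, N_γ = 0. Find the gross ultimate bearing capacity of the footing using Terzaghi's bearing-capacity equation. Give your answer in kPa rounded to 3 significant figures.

γ' = 18 − 9.81 = 8.19 kN/m³ (submerged throughout). q = 8.19 × 1.2 = 9.828 kPa.
c·N_c = 73 × 5.14 = 375.22 kPa
q·N_q = 9.828 × 1 = 9.828 kPa
q_ult = 375.22 + 9.828 = 385.05 kPa.

q_ult ≈ 385 kPa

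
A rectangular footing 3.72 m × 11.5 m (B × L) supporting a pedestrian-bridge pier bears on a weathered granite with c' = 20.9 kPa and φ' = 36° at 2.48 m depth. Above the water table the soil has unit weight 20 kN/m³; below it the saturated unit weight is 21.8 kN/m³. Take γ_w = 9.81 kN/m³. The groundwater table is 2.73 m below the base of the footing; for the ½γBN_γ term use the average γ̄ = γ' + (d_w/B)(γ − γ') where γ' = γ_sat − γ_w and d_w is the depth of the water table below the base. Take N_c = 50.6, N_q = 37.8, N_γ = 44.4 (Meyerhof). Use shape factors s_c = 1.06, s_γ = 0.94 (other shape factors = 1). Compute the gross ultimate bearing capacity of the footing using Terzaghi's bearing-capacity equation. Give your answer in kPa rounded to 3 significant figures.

Effective surcharge at the founding depth q = γ·D_f = 20 × 2.48 = 49.6 kPa.
With d_w = 2.73 m < B, γ̄ = 11.99 + (2.73/3.72) × (20 − 11.99) = 17.868 kN/m³.
q_ult = c·N_c·s_c + q·N_q + 0.5·γ·B·N_γ·s_γ
     = 20.9 × 50.6 × 1.06 + 49.6 × 37.8 + 0.5 × 17.868 × 3.72 × 44.4 × 0.94
     = 1121 + 1874.9 + 1387.1 = 4383 kPa.

q_ult ≈ 4380 kPa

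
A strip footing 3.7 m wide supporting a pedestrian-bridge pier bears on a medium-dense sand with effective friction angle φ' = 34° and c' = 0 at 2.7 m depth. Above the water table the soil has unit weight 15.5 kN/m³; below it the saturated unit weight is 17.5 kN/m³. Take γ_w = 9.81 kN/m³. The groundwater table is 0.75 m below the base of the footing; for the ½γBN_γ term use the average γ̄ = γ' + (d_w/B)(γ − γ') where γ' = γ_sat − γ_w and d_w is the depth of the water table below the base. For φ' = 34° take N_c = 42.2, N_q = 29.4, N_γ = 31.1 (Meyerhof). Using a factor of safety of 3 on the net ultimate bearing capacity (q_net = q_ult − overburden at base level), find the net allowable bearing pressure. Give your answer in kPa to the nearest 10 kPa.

Overburden at base level: q = 15.5 × 2.7 = 41.85 kPa.
The water table is 0.75 m below the base (< B = 3.7 m), so the ½γBN_γ term uses γ̄ = γ' + (d_w/B)(γ − γ') = 7.69 + (0.75/3.7)(15.5 − 7.69) = 9.2731 kN/m³.
Surcharge term q·N_q = 41.85 × 29.4 = 1230.4 kPa; self-weight term 0.5·γ·B·N_γ = 0.5 × 9.2731 × 3.7 × 31.1 = 533.53 kPa.
q_ult = 1230.4 + 533.53 = 1763.9 kPa.
q_net = 1763.9 − 41.85 = 1722.1 kPa.
q_all(net) = 1722.1 / 3 = 574.02 kPa.

q_all(net) ≈ 570 kPa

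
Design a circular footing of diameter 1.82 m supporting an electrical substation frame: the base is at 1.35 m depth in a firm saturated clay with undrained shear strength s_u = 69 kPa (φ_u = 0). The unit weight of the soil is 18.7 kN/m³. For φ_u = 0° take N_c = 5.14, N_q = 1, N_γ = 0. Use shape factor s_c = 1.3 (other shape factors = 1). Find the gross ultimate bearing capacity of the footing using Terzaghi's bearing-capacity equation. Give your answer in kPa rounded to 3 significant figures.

q_ult ≈ 486 kPa

Effective surcharge at the founding depth q = γ·D_f = 18.7 × 1.35 = 25.245 kPa.
q_ult = c·N_c·s_c + q·N_q
     = 69 × 5.14 × 1.3 + 25.245 × 1
     = 461.06 + 25.245 = 486.3 kPa.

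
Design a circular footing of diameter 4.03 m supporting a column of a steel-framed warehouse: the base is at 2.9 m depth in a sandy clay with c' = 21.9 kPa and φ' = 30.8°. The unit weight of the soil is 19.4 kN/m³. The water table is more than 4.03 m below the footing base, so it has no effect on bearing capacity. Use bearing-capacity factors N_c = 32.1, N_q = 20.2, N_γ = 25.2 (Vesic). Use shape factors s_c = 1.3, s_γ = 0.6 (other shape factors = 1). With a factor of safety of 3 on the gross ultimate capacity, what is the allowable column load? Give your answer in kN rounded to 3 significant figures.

P_all ≈ 11200 kN

Effective surcharge at the founding depth q = γ·D_f = 19.4 × 2.9 = 56.26 kPa.
q_ult = c·N_c·s_c + q·N_q + 0.5·γ·B·N_γ·s_γ
     = 21.9 × 32.1 × 1.3 + 56.26 × 20.2 + 0.5 × 19.4 × 4.03 × 25.2 × 0.6
     = 913.89 + 1136.5 + 591.06 = 2641.4 kPa.
Gross allowable pressure q_all = 2641.4 / 3 = 880.46 kPa.
Footing area = 12.7556 m², so allowable column load = 880.46 × 12.7556 = 11231 kN.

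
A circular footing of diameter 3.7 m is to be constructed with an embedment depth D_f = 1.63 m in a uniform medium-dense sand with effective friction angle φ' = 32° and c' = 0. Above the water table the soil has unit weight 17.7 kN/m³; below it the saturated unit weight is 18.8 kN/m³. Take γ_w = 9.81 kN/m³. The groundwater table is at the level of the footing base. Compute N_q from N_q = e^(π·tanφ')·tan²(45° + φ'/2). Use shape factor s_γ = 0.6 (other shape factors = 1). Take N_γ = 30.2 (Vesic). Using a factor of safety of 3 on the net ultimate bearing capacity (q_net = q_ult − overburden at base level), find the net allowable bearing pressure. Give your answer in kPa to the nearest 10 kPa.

N_q = e^(π·tan32°)·tan²(61°) = 23.18.
Effective surcharge at the founding depth q = γ·D_f = 17.7 × 1.63 = 28.851 kPa.
The water table coincides with the base, so in the self-weight term γ → γ' = 8.99 kN/m³.
q_ult = q·N_q + 0.5·γ·B·N_γ·s_γ
     = 28.851 × 23.177 + 0.5 × 8.99 × 3.7 × 30.2 × 0.6
     = 668.67 + 301.36 = 970.04 kPa.
q_net = 970.04 − 28.851 = 941.18 kPa.
q_all(net) = 941.18 / 3 = 313.73 kPa.

q_all(net) ≈ 310 kPa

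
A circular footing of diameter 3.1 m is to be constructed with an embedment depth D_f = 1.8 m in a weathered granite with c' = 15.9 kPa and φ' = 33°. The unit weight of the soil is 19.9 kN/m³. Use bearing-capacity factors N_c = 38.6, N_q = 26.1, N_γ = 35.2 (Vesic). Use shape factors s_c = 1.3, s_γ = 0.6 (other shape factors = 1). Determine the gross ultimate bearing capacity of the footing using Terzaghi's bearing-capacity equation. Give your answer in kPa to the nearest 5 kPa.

Overburden at base level: q = 19.9 × 1.8 = 35.82 kPa.
Cohesion term c·N_c·s_c = 15.9 × 38.6 × 1.3 = 797.86 kPa; surcharge term q·N_q = 35.82 × 26.1 = 934.9 kPa; self-weight term 0.5·γ·B·N_γ·s_γ = 0.5 × 19.9 × 3.1 × 35.2 × 0.6 = 651.45 kPa.
q_ult = 797.86 + 934.9 + 651.45 = 2384.2 kPa.

q_ult ≈ 2385 kPa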